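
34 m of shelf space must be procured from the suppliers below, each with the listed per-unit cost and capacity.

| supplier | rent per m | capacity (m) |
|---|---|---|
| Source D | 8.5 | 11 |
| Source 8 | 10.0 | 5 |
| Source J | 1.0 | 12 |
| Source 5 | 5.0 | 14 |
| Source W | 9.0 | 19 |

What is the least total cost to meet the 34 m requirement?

150

Fill from the cheapest supplier first.
Take 12 from Source J at 1.0 → need 22 more.
Source 5 at 5.0: take all 14 m → 8 still needed.
Source D at 8.5: take 8 of its 11 → requirement met.
Source W, Source 8: unused.
Cost = 12×1.0 + 14×5.0 + 8×8.5 = 150.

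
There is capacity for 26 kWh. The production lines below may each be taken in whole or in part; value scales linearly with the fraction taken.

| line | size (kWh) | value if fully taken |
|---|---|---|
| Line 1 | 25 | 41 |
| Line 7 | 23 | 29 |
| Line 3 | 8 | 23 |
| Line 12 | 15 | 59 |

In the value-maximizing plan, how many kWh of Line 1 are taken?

3

Sort by value density: Line 12 59/15≈3.93, Line 3 23/8≈2.88, Line 1 41/25≈1.64, Line 7 29/23≈1.26.
Take all of Line 12 (15 kWh, value 59) ; 11 kWh left.
All 8 kWh of Line 3 fit (value 23) ; 3 remain.
Only 3 kWh remain; take 3/25 of Line 1 for value 41×3/25 = 4.92.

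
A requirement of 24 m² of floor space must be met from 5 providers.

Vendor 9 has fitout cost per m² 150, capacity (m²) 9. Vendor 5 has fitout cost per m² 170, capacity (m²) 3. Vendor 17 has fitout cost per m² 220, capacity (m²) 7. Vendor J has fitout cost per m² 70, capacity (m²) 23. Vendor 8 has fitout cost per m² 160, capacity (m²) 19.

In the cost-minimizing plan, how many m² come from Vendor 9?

Fill from the cheapest provider first.
Vendor J at 70: take all 23 m² ; 1 still needed.
Take 1 from Vendor 9 at 150 to finish.
Vendor 8, Vendor 5, Vendor 17: unused.

1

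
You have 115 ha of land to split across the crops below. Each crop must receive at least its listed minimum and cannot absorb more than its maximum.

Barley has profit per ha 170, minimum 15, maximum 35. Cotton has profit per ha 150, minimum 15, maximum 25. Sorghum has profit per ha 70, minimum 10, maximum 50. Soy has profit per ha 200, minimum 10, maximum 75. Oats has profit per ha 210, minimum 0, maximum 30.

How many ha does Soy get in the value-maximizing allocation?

Meeting every minimum uses 15+15+10+10+0 = 50 ha, leaving 65.
Order the crops by profit per ha: Oats 210 > Soy 200 > Barley 170 > Cotton 150 > Sorghum 70.
Oats: +30 to 30 (cap) ; 35 left.
Soy: +35 (room for 65) → 45. Pool exhausted.

45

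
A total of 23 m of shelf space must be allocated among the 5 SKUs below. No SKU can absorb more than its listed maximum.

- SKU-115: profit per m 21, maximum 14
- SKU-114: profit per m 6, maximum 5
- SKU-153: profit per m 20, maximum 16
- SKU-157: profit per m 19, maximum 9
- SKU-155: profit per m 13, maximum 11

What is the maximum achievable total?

474

Rank by profit per m: SKU-115 21 > SKU-153 20 > SKU-157 19 > SKU-155 13 > SKU-114 6.
SKU-115 takes 14 to reach its cap of 14 — 9 left.
Only 9 left; SKU-153 takes them to reach 9.
Total = 21×14 + 20×9 = 474.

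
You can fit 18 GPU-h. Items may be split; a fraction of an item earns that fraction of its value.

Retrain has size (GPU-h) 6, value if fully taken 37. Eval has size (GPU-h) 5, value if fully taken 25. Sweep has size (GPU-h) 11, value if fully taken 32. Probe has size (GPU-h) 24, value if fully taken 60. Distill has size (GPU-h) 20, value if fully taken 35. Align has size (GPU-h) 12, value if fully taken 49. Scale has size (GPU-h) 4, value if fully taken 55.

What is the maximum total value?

Sort by value density: Scale 55/4≈13.8, Retrain 37/6≈6.17, Eval 25/5≈5, Align 49/12≈4.08, Sweep 32/11≈2.91, Probe 60/24≈2.5, Distill 35/20≈1.75.
Scale: take in full, 4 GPU-h for value 55 → 14 left.
All 6 GPU-h of Retrain fit (value 37) → 8 remain.
All 5 GPU-h of Eval fit (value 25) → 3 remain.
3 GPU-h left: a 3/12 share of Align gives 49×3/12 = 12.25.
Total value = 129.25.

129.25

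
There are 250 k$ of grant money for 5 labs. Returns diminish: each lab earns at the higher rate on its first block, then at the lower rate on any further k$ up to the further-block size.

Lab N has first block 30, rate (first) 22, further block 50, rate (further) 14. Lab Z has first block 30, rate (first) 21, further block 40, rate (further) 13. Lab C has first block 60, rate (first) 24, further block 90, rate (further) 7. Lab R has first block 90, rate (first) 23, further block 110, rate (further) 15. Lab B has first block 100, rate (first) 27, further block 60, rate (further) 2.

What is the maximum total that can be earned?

Treat each block as its own option and order by rate: Lab B/tier1 27 > Lab C/tier1 24 > Lab R/tier1 23 > Lab N/tier1 22 > Lab Z/tier1 21 > Lab R/tier2 15 > Lab N/tier2 14 > Lab Z/tier2 13 > Lab C/tier2 7 > Lab B/tier2 2.
Lab B/tier1 (27): +100 ; 150 left.
Lab C/tier1 (24): +60 ; 90 left.
Lab R tier1 at 23: fill all 90 ; 0 left.
Total = 27×100 + 24×60 + 23×90 = 6210.

6210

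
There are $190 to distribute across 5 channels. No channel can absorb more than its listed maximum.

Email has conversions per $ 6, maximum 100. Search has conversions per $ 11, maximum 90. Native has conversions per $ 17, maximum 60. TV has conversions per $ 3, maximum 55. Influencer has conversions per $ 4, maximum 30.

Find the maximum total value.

2250

Highest conversions per $ first: Native 17 > Search 11 > Email 6 > Influencer 4 > TV 3.
Native takes 60 to reach its cap of 60 — 130 left.
Give Search 90 to hit its cap of 90 — 40 left.
Only 40 left; Email takes them to reach 40.
Total = 6×40 + 11×90 + 17×60 = 2250.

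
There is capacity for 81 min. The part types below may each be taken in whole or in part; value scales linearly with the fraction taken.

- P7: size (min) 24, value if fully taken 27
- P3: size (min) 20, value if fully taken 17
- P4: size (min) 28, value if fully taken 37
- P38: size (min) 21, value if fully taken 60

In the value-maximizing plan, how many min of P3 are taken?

Rank by value-to-size ratio: P38 60/21≈2.86, P4 37/28≈1.32, P7 27/24≈1.12, P3 17/20≈0.85.
P38: take in full, 21 min for value 60 → 60 left.
P4: take in full, 28 min for value 37 → 32 left.
All 24 min of P7 fit (value 27) → 8 remain.
Only 8 min remain; take 8/20 of P3 for value 17×8/20 = 6.8.

8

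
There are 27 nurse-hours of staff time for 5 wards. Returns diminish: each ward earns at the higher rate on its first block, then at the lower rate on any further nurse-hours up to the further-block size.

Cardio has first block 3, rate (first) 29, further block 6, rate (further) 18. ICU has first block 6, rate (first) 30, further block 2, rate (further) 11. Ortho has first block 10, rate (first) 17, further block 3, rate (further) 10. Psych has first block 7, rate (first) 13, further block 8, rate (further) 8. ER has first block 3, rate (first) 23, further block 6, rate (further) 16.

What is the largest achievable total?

Order all 10 blocks by rate: ICU/first 30 > Cardio/first 29 > ER/first 23 > Cardio/second 18 > Ortho/first 17 > ER/second 16 > Psych/first 13 > ICU/second 11 > Ortho/second 10 > Psych/second 8.
ICU/first (30): +6 — 21 left.
Fill Cardio first block (3 at 29) — 18 left.
Fill ER first block (3 at 23) — 15 left.
Cardio/second (18): +6 — 9 left.
9 remain; put them into Ortho first at 17.
Total = 30×6 + 29×3 + 23×3 + 18×6 + 17×9 = 597.

597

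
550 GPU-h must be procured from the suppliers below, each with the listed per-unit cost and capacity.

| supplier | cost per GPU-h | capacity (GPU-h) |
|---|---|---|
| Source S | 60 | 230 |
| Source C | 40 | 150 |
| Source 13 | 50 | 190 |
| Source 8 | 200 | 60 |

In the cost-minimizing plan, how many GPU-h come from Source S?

Use suppliers in increasing cost order.
Source C (40): use full 150 ; 400 GPU-h to go.
Source 13 at 50: take all 190 GPU-h ; 210 still needed.
Source S (60): take the remaining 210 ; done.
Source 8: unused.

210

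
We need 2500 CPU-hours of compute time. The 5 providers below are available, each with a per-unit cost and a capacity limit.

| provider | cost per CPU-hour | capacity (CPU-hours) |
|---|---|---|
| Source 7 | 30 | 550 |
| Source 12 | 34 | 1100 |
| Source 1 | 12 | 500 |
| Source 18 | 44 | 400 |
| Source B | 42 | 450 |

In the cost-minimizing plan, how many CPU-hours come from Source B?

350

Cheapest first:
Take 500 from Source 1 at 12 ; need 2000 more.
Source 7 at 30: take all 550 CPU-hours ; 1450 still needed.
Take 1100 from Source 12 at 34 ; need 350 more.
Source B (42): take the remaining 350 ; done.
Source 18: unused.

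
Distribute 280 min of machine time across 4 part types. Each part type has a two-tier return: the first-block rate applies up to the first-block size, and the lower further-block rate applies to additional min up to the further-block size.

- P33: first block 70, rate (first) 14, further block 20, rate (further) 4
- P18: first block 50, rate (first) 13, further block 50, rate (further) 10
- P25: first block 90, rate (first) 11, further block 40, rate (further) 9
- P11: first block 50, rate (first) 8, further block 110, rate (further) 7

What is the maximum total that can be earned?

3300

Treat each block as its own option and order by rate: P33/tier1 14 > P18/tier1 13 > P25/tier1 11 > P18/tier2 10 > P25/tier2 9 > P11/tier1 8 > P11/tier2 7 > P33/tier2 4.
Fill P33 tier1 block (70 at 14) → 210 left.
Fill P18 tier1 block (50 at 13) → 160 left.
P25/tier1 (11): +90 → 70 left.
Fill P18 tier2 block (50 at 10) → 20 left.
20 remain; put them into P25 tier2 at 9.
Total = 14×70 + 13×50 + 11×90 + 10×50 + 9×20 = 3300.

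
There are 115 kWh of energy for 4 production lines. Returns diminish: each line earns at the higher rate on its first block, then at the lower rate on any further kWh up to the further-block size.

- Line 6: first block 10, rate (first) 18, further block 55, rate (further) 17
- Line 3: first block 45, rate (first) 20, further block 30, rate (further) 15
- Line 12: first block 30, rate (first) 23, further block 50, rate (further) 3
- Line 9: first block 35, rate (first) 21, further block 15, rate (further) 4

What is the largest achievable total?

Treat each block as its own option and order by rate: Line 12/T1 23 > Line 9/T1 21 > Line 3/T1 20 > Line 6/T1 18 > Line 6/T2 17 > Line 3/T2 15 > Line 9/T2 4 > Line 12/T2 3.
Fill Line 12 T1 block (30 at 23) ; 85 left.
Line 9 T1 at 21: fill all 35 ; 50 left.
Line 3 T1 at 20: fill all 45 ; 5 left.
5 remain; put them into Line 6 T1 at 18.
Total = 23×30 + 21×35 + 20×45 + 18×5 = 2415.

2415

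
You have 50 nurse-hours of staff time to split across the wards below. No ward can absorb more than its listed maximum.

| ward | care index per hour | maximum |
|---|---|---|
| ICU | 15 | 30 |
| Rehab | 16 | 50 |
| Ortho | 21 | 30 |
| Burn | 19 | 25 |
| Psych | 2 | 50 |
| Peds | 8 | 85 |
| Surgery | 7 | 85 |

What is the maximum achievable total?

Rank by care index per hour: Ortho 21 > Burn 19 > Rehab 16 > ICU 15 > Peds 8 > Surgery 7 > Psych 2.
Ortho takes 30 to reach its cap of 30 ; 20 left.
Only 20 left; Burn takes them to reach 20.
Total = 21×30 + 19×20 = 1010.

1010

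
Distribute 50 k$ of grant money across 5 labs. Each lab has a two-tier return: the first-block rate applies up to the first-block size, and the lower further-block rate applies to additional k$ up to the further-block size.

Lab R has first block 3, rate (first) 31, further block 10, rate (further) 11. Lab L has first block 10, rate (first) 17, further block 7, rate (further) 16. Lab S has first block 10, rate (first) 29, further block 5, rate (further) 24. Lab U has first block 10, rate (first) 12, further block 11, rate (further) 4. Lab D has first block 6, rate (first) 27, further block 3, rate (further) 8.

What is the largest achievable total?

1055

Rank every tier by rate: Lab R/tier1 31 > Lab S/tier1 29 > Lab D/tier1 27 > Lab S/tier2 24 > Lab L/tier1 17 > Lab L/tier2 16 > Lab U/tier1 12 > Lab R/tier2 11 > Lab D/tier2 8 > Lab U/tier2 4.
Fill Lab R tier1 block (3 at 31) → 47 left.
Lab S tier1 at 29: fill all 10 → 37 left.
Fill Lab D tier1 block (6 at 27) → 31 left.
Lab S/tier2 (24): +5 → 26 left.
Lab L/tier1 (17): +10 → 16 left.
Lab L tier2 at 16: fill all 7 → 9 left.
Lab U tier1 at 12: only 9 left, fill 9.
Total = 31×3 + 29×10 + 27×6 + 24×5 + 17×10 + 16×7 + 12×9 = 1055.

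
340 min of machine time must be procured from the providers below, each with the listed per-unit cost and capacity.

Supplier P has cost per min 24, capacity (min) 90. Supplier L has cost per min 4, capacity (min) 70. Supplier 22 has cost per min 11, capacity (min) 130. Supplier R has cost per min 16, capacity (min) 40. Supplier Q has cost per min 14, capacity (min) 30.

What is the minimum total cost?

Fill from the cheapest provider first.
Take 70 from Supplier L at 4 — need 270 more.
Supplier 22 (11): use full 130 — 140 min to go.
Supplier Q (14): use full 30 — 110 min to go.
Take 40 from Supplier R at 16 — need 70 more.
Supplier P at 24: take 70 of its 90 — requirement met.
Cost = 70×4 + 130×11 + 30×14 + 40×16 + 70×24 = 4450.

4450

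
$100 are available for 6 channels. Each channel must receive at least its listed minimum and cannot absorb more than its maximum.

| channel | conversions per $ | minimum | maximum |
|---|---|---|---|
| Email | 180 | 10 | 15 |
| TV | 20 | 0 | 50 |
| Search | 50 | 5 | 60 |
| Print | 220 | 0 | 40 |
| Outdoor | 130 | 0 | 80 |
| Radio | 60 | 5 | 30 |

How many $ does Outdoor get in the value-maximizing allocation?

35

Meeting every minimum uses 10+0+5+0+0+5 = 20 $, leaving 80.
Order the channels by conversions per $: Print 220 > Email 180 > Outdoor 130 > Radio 60 > Search 50 > TV 20.
Print: +40 to 40 (cap) ; 40 left.
Email: +5 to 15 (cap) ; 35 left.
Outdoor has room for 80 more but only 35 remain, so it gets 35.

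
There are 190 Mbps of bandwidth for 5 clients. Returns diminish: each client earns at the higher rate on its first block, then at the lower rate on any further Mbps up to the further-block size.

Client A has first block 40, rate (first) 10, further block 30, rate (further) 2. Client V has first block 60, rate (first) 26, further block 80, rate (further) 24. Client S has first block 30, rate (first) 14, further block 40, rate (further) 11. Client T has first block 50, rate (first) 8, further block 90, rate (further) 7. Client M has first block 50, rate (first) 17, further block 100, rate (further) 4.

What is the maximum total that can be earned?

4330

Rank every tier by rate: Client V/T1 26 > Client V/T2 24 > Client M/T1 17 > Client S/T1 14 > Client S/T2 11 > Client A/T1 10 > Client T/T1 8 > Client T/T2 7 > Client M/T2 4 > Client A/T2 2.
Client V/T1 (26): +60 — 130 left.
Fill Client V T2 block (80 at 24) — 50 left.
Fill Client M T1 block (50 at 17) — 0 left.
Total = 26×60 + 24×80 + 17×50 = 4330.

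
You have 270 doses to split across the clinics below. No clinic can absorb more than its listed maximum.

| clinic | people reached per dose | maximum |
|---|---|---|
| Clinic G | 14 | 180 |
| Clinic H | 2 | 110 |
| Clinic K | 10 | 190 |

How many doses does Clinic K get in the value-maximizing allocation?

90

Highest people reached per dose first: Clinic G 14 > Clinic K 10 > Clinic H 2.
Clinic G takes 180 to reach its cap of 180 → 90 left.
Clinic K has room for 190 but only 90 remain, so it gets 90.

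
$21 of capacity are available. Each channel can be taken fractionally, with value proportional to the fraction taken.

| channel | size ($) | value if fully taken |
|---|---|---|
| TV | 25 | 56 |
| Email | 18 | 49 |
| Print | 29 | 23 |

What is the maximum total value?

Rank by value-to-size ratio: Email 49/18≈2.72, TV 56/25≈2.24, Print 23/29≈0.793.
Email: take in full, 18 $ for value 49 → 3 left.
Fill the last 3 $ with part of TV: 3/25 of it earns 6.72.
Total value = 55.72.

55.72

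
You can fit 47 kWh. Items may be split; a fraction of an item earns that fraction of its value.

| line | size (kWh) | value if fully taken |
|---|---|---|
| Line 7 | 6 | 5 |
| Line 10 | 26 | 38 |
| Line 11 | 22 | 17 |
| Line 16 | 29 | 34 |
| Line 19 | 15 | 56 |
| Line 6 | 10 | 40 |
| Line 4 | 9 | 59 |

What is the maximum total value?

Best value per unit of size first: Line 4 59/9≈6.56, Line 6 40/10≈4, Line 19 56/15≈3.73, Line 10 38/26≈1.46, Line 16 34/29≈1.17, Line 7 5/6≈0.833, Line 11 17/22≈0.773.
Line 4: take in full, 9 kWh for value 59 → 38 left.
Take all of Line 6 (10 kWh, value 40) → 28 kWh left.
All 15 kWh of Line 19 fit (value 56) → 13 remain.
Only 13 kWh remain; take 13/26 of Line 10 for value 38×13/26 = 19.
Total value = 174.

174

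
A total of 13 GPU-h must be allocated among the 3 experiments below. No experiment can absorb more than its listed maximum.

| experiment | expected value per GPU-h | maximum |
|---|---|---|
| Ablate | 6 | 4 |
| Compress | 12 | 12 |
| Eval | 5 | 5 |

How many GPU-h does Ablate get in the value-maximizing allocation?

Highest expected value per GPU-h first: Compress 12 > Ablate 6 > Eval 5.
Give Compress 12 to hit its cap of 12 → 1 left.
Only 1 left; Ablate takes them to reach 1.

1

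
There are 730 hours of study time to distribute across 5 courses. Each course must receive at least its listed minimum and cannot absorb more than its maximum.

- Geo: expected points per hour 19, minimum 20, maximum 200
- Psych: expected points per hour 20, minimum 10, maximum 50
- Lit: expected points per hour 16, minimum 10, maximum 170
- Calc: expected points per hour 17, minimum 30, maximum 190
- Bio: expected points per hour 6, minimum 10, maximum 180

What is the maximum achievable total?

11470

Meeting every minimum uses 20+10+10+30+10 = 80 hours, leaving 650.
Rank by expected points per hour: Psych 20 > Geo 19 > Calc 17 > Lit 16 > Bio 6.
Psych takes 40 more to reach its cap of 50 → 610 left.
Give Geo 180 more to hit its cap of 200 → 430 left.
Give Calc 160 more to hit its cap of 190 → 270 left.
Give Lit 160 more to hit its cap of 170 → 110 left.
Bio: +110 (room for 170) → 120. Pool exhausted.
Total = 19×200 + 20×50 + 16×170 + 17×190 + 6×120 = 11470.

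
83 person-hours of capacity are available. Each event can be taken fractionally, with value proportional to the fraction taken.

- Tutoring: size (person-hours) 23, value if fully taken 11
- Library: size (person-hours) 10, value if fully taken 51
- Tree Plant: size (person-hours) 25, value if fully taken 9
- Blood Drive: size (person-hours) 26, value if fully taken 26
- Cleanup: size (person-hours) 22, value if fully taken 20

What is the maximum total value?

Rank by value-to-size ratio: Library 51/10≈5.1, Blood Drive 26/26≈1, Cleanup 20/22≈0.909, Tutoring 11/23≈0.478, Tree Plant 9/25≈0.36.
Take all of Library (10 person-hours, value 51) → 73 person-hours left.
Take all of Blood Drive (26 person-hours, value 26) → 47 person-hours left.
All 22 person-hours of Cleanup fit (value 20) → 25 remain.
All 23 person-hours of Tutoring fit (value 11) → 2 remain.
2 person-hours left: a 2/25 share of Tree Plant gives 9×2/25 = 0.72.
Total value = 108.72.

108.72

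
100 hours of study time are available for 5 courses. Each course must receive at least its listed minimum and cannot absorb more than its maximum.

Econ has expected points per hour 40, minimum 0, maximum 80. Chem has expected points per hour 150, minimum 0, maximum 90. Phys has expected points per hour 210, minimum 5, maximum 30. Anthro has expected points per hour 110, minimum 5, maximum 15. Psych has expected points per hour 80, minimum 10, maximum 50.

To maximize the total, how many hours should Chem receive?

55

Meeting every minimum uses 0+0+5+5+10 = 20 hours, leaving 80.
Order the courses by expected points per hour: Phys 210 > Chem 150 > Anthro 110 > Psych 80 > Econ 40.
Phys: +25 to 30 (cap) — 55 left.
Only 55 left; Chem takes them to reach 55.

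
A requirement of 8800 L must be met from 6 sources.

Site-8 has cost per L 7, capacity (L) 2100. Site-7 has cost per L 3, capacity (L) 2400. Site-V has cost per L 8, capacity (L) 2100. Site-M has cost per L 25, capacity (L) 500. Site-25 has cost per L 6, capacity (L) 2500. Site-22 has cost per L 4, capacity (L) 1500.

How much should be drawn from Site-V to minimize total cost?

300

Cheapest first:
Site-7 (3): use full 2400 → 6400 L to go.
Site-22 (4): use full 1500 → 4900 L to go.
Take 2500 from Site-25 at 6 → need 2400 more.
Take 2100 from Site-8 at 7 → need 300 more.
Site-V (8): take the remaining 300 → done.
Site-M: unused.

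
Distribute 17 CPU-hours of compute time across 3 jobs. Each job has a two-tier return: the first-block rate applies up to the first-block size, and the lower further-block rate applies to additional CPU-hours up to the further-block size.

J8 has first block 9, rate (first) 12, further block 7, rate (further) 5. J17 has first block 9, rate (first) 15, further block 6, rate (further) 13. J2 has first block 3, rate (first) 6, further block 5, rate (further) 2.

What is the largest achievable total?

237

Order all 6 blocks by rate: J17/tier1 15 > J17/tier2 13 > J8/tier1 12 > J2/tier1 6 > J8/tier2 5 > J2/tier2 2.
J17/tier1 (15): +9 ; 8 left.
J17/tier2 (13): +6 ; 2 left.
J8 tier1 at 12: only 2 left, fill 2.
Total = 15×9 + 13×6 + 12×2 = 237.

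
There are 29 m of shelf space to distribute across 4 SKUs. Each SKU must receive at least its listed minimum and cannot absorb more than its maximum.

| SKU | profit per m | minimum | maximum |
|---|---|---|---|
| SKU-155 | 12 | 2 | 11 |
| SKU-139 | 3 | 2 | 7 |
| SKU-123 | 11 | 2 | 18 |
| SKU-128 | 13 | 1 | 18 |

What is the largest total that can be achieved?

346

Meeting every minimum uses 2+2+2+1 = 7 m, leaving 22.
Rank by profit per m: SKU-128 13 > SKU-155 12 > SKU-123 11 > SKU-139 3.
SKU-128 takes 17 more to reach its cap of 18 ; 5 left.
SKU-155: +5 (room for 9) → 7. Pool exhausted.
Total = 12×7 + 3×2 + 11×2 + 13×18 = 346.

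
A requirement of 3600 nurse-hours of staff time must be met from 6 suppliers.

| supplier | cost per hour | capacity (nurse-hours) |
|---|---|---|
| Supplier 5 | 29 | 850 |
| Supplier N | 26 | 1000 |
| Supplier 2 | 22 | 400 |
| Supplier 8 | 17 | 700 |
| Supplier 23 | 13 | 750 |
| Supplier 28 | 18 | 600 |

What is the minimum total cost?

71600

Fill from the cheapest supplier first.
Take 750 from Supplier 23 at 13 — need 2850 more.
Supplier 8 (17): use full 700 — 2150 nurse-hours to go.
Supplier 28 (18): use full 600 — 1550 nurse-hours to go.
Supplier 2 at 22: take all 400 nurse-hours — 1150 still needed.
Take 1000 from Supplier N at 26 — need 150 more.
Take 150 from Supplier 5 at 29 to finish.
Cost = 750×13 + 700×17 + 600×18 + 400×22 + 1000×26 + 150×29 = 71600.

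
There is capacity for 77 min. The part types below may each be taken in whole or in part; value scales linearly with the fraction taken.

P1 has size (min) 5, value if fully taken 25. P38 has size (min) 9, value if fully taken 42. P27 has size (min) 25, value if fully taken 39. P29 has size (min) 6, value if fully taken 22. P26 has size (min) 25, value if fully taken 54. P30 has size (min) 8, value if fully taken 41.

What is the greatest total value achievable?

Best value per unit of size first: P30 41/8≈5.12, P1 25/5≈5, P38 42/9≈4.67, P29 22/6≈3.67, P26 54/25≈2.16, P27 39/25≈1.56.
Take all of P30 (8 min, value 41) ; 69 min left.
All 5 min of P1 fit (value 25) ; 64 remain.
All 9 min of P38 fit (value 42) ; 55 remain.
Take all of P29 (6 min, value 22) ; 49 min left.
All 25 min of P26 fit (value 54) ; 24 remain.
Fill the last 24 min with part of P27: 24/25 of it earns 37.44.
Total value = 221.44.

221.44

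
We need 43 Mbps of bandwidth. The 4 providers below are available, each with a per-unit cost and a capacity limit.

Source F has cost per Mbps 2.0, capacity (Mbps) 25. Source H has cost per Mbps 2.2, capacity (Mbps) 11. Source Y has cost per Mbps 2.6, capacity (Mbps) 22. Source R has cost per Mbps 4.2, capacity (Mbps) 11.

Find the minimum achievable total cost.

92.4

Fill from the cheapest provider first.
Source F at 2.0: take all 25 Mbps → 18 still needed.
Take 11 from Source H at 2.2 → need 7 more.
Source Y (2.6): take the remaining 7 → done.
Source R: unused.
Cost = 25×2.0 + 11×2.2 + 7×2.6 = 92.4.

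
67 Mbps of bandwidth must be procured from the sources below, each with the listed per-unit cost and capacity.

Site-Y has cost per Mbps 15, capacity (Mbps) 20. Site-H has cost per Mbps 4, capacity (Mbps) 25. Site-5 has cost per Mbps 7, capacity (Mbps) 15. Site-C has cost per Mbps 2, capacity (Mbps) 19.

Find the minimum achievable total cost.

Cheapest first:
Take 19 from Site-C at 2 ; need 48 more.
Site-H at 4: take all 25 Mbps ; 23 still needed.
Take 15 from Site-5 at 7 ; need 8 more.
Site-Y (15): take the remaining 8 ; done.
Cost = 19×2 + 25×4 + 15×7 + 8×15 = 363.

363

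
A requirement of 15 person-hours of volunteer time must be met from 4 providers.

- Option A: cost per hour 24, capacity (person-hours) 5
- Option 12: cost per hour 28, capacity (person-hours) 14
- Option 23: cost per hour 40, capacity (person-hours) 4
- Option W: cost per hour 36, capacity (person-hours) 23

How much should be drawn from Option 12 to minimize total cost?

Cheapest first:
Take 5 from Option A at 24 ; need 10 more.
Option 12 at 28: take 10 of its 14 ; requirement met.
Option W, Option 23: unused.

10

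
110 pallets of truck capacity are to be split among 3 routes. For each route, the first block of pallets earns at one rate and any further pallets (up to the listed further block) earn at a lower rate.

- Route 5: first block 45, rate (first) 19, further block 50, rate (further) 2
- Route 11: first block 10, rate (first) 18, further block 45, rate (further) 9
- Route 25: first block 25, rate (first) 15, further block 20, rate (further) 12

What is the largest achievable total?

Treat each block as its own option and order by rate: Route 5/first 19 > Route 11/first 18 > Route 25/first 15 > Route 25/second 12 > Route 11/second 9 > Route 5/second 2.
Route 5 first at 19: fill all 45 ; 65 left.
Route 11/first (18): +10 ; 55 left.
Route 25 first at 15: fill all 25 ; 30 left.
Route 25 second at 12: fill all 20 ; 10 left.
10 remain; put them into Route 11 second at 9.
Total = 19×45 + 18×10 + 15×25 + 12×20 + 9×10 = 1740.

1740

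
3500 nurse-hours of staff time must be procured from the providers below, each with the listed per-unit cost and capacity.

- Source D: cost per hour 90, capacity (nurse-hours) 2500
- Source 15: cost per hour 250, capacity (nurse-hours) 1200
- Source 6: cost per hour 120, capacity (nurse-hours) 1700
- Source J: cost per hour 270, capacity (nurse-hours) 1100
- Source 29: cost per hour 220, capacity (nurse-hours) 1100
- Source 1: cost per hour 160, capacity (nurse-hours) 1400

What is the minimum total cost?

Use providers in increasing cost order.
Source D (90): use full 2500 ; 1000 nurse-hours to go.
Take 1000 from Source 6 at 120 to finish.
Source 1, Source 29, Source 15, Source J: unused.
Cost = 2500×90 + 1000×120 = 345000.

345000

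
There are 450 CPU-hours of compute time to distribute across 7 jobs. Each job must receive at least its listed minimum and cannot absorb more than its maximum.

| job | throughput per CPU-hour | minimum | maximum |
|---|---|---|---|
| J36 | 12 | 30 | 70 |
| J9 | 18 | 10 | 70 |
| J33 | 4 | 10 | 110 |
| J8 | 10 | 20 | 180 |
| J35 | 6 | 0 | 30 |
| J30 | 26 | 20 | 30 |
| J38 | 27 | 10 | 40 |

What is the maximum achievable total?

Meeting every minimum uses 30+10+10+20+0+20+10 = 100 CPU-hours, leaving 350.
Rank by throughput per CPU-hour: J38 27 > J30 26 > J9 18 > J36 12 > J8 10 > J35 6 > J33 4.
Give J38 30 more to hit its cap of 40 ; 320 left.
J30 takes 10 more to reach its cap of 30 ; 310 left.
Give J9 60 more to hit its cap of 70 ; 250 left.
J36: +40 to 70 (cap) ; 210 left.
J8 takes 160 more to reach its cap of 180 ; 50 left.
J35 takes 30 more to reach its cap of 30 ; 20 left.
Only 20 left; J33 takes them to reach 30.
Total = 12×70 + 18×70 + 4×30 + 10×180 + 6×30 + 26×30 + 27×40 = 6060.

6060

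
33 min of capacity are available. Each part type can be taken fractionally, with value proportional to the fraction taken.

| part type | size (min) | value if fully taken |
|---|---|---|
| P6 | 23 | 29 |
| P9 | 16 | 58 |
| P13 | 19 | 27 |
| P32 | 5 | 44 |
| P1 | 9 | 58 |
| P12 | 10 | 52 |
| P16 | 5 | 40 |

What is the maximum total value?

208.5

Best value per unit of size first: P32 44/5≈8.8, P16 40/5≈8, P1 58/9≈6.44, P12 52/10≈5.2, P9 58/16≈3.62, P13 27/19≈1.42, P6 29/23≈1.26.
P32: take in full, 5 min for value 44 — 28 left.
Take all of P16 (5 min, value 40) — 23 min left.
P1: take in full, 9 min for value 58 — 14 left.
Take all of P12 (10 min, value 52) — 4 min left.
Fill the last 4 min with part of P9: 4/16 of it earns 14.5.
Total value = 208.5.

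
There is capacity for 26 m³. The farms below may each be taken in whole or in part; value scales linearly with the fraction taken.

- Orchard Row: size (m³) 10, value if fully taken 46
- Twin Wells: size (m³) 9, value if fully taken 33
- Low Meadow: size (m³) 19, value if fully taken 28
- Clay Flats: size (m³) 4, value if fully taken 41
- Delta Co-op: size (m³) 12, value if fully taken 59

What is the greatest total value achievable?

146

Sort by value density: Clay Flats 41/4≈10.2, Delta Co-op 59/12≈4.92, Orchard Row 46/10≈4.6, Twin Wells 33/9≈3.67, Low Meadow 28/19≈1.47.
Take all of Clay Flats (4 m³, value 41) ; 22 m³ left.
All 12 m³ of Delta Co-op fit (value 59) ; 10 remain.
All 10 m³ of Orchard Row fit (value 46) ; 0 remain.
Total value = 146.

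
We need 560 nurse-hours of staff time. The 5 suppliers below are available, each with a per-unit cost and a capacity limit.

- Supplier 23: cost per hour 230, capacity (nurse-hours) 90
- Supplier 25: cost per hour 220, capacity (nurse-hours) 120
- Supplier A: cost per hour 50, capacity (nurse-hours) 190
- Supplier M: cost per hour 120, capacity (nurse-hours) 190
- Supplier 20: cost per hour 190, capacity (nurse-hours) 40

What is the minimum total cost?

70900

Cheapest first:
Take 190 from Supplier A at 50 → need 370 more.
Supplier M at 120: take all 190 nurse-hours → 180 still needed.
Take 40 from Supplier 20 at 190 → need 140 more.
Supplier 25 at 220: take all 120 nurse-hours → 20 still needed.
Supplier 23 at 230: take 20 of its 90 → requirement met.
Cost = 190×50 + 190×120 + 40×190 + 120×220 + 20×230 = 70900.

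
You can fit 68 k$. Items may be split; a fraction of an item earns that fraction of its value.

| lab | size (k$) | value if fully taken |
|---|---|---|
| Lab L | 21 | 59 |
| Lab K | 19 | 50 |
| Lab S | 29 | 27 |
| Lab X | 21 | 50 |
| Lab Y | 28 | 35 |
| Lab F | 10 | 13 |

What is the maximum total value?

Best value per unit of size first: Lab L 59/21≈2.81, Lab K 50/19≈2.63, Lab X 50/21≈2.38, Lab F 13/10≈1.3, Lab Y 35/28≈1.25, Lab S 27/29≈0.931.
Lab L: take in full, 21 k$ for value 59 → 47 left.
Lab K: take in full, 19 k$ for value 50 → 28 left.
Lab X: take in full, 21 k$ for value 50 → 7 left.
Fill the last 7 k$ with part of Lab F: 7/10 of it earns 9.1.
Total value = 168.1.

168.1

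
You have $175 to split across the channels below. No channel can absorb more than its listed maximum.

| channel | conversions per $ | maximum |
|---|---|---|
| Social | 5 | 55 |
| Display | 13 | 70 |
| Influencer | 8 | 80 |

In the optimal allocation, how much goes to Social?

Order the channels by conversions per $: Display 13 > Influencer 8 > Social 5.
Display takes 70 to reach its cap of 70 ; 105 left.
Influencer: +80 to 80 (cap) ; 25 left.
Social has room for 55 but only 25 remain, so it gets 25.

25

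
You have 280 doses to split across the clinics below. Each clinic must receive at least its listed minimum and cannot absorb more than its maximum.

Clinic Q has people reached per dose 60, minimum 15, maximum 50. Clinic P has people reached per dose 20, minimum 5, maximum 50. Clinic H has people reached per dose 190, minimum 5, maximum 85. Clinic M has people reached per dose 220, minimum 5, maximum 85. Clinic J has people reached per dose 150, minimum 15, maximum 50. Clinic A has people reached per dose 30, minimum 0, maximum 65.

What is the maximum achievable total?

Meeting every minimum uses 15+5+5+5+15+0 = 45 doses, leaving 235.
Rank by people reached per dose: Clinic M 220 > Clinic H 190 > Clinic J 150 > Clinic Q 60 > Clinic A 30 > Clinic P 20.
Give Clinic M 80 more to hit its cap of 85 — 155 left.
Give Clinic H 80 more to hit its cap of 85 — 75 left.
Give Clinic J 35 more to hit its cap of 50 — 40 left.
Clinic Q takes 35 more to reach its cap of 50 — 5 left.
Only 5 left; Clinic A takes them to reach 5.
Total = 60×50 + 20×5 + 190×85 + 220×85 + 150×50 + 30×5 = 45600.

45600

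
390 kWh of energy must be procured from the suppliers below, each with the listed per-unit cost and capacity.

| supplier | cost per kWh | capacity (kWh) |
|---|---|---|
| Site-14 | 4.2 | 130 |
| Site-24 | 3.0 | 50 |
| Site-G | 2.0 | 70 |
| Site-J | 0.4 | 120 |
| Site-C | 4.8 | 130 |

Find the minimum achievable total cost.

Cheapest first:
Take 120 from Site-J at 0.4 → need 270 more.
Take 70 from Site-G at 2.0 → need 200 more.
Site-24 at 3.0: take all 50 kWh → 150 still needed.
Take 130 from Site-14 at 4.2 → need 20 more.
Take 20 from Site-C at 4.8 to finish.
Cost = 120×0.4 + 70×2.0 + 50×3.0 + 130×4.2 + 20×4.8 = 980.

980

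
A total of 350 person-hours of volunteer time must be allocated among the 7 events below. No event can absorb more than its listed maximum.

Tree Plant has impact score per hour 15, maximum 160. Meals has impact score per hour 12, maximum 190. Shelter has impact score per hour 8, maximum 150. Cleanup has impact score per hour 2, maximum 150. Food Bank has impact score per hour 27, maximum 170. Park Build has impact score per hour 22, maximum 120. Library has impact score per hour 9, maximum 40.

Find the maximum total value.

8130

Order the events by impact score per hour: Food Bank 27 > Park Build 22 > Tree Plant 15 > Meals 12 > Library 9 > Shelter 8 > Cleanup 2.
Give Food Bank 170 to hit its cap of 170 — 180 left.
Give Park Build 120 to hit its cap of 120 — 60 left.
Tree Plant has room for 160 but only 60 remain, so it gets 60.
Total = 15×60 + 27×170 + 22×120 = 8130.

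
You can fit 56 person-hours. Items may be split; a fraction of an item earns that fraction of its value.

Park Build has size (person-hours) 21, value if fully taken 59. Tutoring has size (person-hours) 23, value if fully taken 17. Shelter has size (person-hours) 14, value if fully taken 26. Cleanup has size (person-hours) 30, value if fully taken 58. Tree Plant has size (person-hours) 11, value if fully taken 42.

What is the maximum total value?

147.4

Rank by value-to-size ratio: Tree Plant 42/11≈3.82, Park Build 59/21≈2.81, Cleanup 58/30≈1.93, Shelter 26/14≈1.86, Tutoring 17/23≈0.739.
Tree Plant: take in full, 11 person-hours for value 42 ; 45 left.
Park Build: take in full, 21 person-hours for value 59 ; 24 left.
24 person-hours left: a 24/30 share of Cleanup gives 58×24/30 = 46.4.
Total value = 147.4.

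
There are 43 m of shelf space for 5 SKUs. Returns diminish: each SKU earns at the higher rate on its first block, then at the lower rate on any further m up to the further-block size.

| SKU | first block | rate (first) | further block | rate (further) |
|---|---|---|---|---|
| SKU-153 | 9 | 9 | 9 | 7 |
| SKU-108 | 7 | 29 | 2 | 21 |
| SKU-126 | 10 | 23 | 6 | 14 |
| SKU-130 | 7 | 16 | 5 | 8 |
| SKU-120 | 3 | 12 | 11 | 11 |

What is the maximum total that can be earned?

Order all 10 blocks by rate: SKU-108/tier1 29 > SKU-126/tier1 23 > SKU-108/tier2 21 > SKU-130/tier1 16 > SKU-126/tier2 14 > SKU-120/tier1 12 > SKU-120/tier2 11 > SKU-153/tier1 9 > SKU-130/tier2 8 > SKU-153/tier2 7.
SKU-108 tier1 at 29: fill all 7 — 36 left.
SKU-126 tier1 at 23: fill all 10 — 26 left.
Fill SKU-108 tier2 block (2 at 21) — 24 left.
SKU-130 tier1 at 16: fill all 7 — 17 left.
SKU-126/tier2 (14): +6 — 11 left.
SKU-120 tier1 at 12: fill all 3 — 8 left.
SKU-120 tier2 at 11: only 8 left, fill 8.
Total = 29×7 + 23×10 + 21×2 + 16×7 + 14×6 + 12×3 + 11×8 = 795.

795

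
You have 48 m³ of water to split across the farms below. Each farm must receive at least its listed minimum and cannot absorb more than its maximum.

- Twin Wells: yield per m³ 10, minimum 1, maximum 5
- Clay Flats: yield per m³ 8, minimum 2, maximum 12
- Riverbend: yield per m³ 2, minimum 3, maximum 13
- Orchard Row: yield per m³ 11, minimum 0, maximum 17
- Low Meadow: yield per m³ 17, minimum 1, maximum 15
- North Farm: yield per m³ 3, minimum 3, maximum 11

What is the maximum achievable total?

Meeting every minimum uses 1+2+3+0+1+3 = 10 m³, leaving 38.
Order the farms by yield per m³: Low Meadow 17 > Orchard Row 11 > Twin Wells 10 > Clay Flats 8 > North Farm 3 > Riverbend 2.
Low Meadow takes 14 more to reach its cap of 15 → 24 left.
Give Orchard Row 17 more to hit its cap of 17 → 7 left.
Twin Wells takes 4 more to reach its cap of 5 → 3 left.
Clay Flats has room for 10 more but only 3 remain, so it gets 5.
Total = 10×5 + 8×5 + 2×3 + 11×17 + 17×15 + 3×3 = 547.

547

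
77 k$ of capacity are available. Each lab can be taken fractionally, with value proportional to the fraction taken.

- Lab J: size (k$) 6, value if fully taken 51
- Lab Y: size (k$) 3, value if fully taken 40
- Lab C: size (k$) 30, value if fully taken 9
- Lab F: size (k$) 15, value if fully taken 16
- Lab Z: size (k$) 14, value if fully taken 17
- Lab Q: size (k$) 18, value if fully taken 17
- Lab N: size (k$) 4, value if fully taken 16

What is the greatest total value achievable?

Sort by value density: Lab Y 40/3≈13.3, Lab J 51/6≈8.5, Lab N 16/4≈4, Lab Z 17/14≈1.21, Lab F 16/15≈1.07, Lab Q 17/18≈0.944, Lab C 9/30≈0.3.
Lab Y: take in full, 3 k$ for value 40 ; 74 left.
All 6 k$ of Lab J fit (value 51) ; 68 remain.
Take all of Lab N (4 k$, value 16) ; 64 k$ left.
Take all of Lab Z (14 k$, value 17) ; 50 k$ left.
Take all of Lab F (15 k$, value 16) ; 35 k$ left.
All 18 k$ of Lab Q fit (value 17) ; 17 remain.
Fill the last 17 k$ with part of Lab C: 17/30 of it earns 5.1.
Total value = 162.1.

162.1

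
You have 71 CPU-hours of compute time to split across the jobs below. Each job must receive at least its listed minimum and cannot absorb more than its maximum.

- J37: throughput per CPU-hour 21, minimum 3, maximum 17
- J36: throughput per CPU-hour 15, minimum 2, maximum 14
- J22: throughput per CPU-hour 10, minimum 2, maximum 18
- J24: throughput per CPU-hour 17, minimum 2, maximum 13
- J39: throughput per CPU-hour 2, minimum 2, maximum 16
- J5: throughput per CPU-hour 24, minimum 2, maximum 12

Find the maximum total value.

Meeting every minimum uses 3+2+2+2+2+2 = 13 CPU-hours, leaving 58.
Highest throughput per CPU-hour first: J5 24 > J37 21 > J24 17 > J36 15 > J22 10 > J39 2.
J5: +10 to 12 (cap) → 48 left.
J37: +14 to 17 (cap) → 34 left.
J24 takes 11 more to reach its cap of 13 → 23 left.
J36: +12 to 14 (cap) → 11 left.
J22: +11 (room for 16) → 13. Pool exhausted.
Total = 21×17 + 15×14 + 10×13 + 17×13 + 2×2 + 24×12 = 1210.

1210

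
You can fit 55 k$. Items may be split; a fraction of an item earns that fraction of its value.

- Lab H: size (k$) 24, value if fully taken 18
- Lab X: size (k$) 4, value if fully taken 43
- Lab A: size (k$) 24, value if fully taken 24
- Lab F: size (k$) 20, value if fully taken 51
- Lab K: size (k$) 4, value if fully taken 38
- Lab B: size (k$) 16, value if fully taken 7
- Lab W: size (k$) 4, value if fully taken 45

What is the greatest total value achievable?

Rank by value-to-size ratio: Lab W 45/4≈11.2, Lab X 43/4≈10.8, Lab K 38/4≈9.5, Lab F 51/20≈2.55, Lab A 24/24≈1, Lab H 18/24≈0.75, Lab B 7/16≈0.438.
Lab W: take in full, 4 k$ for value 45 → 51 left.
Lab X: take in full, 4 k$ for value 43 → 47 left.
Take all of Lab K (4 k$, value 38) → 43 k$ left.
Lab F: take in full, 20 k$ for value 51 → 23 left.
Only 23 k$ remain; take 23/24 of Lab A for value 24×23/24 = 23.
Total value = 200.

200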